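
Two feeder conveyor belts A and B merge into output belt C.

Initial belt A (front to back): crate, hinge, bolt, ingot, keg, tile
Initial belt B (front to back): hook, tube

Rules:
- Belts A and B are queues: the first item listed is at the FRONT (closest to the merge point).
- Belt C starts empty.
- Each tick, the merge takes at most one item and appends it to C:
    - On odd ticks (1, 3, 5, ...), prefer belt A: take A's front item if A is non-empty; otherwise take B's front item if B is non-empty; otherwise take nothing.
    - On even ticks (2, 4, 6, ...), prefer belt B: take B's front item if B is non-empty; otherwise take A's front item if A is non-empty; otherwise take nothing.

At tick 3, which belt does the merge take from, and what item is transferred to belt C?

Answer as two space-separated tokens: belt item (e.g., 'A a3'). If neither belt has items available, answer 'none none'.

Tick 1: prefer A, take crate from A; A=[hinge,bolt,ingot,keg,tile] B=[hook,tube] C=[crate]
Tick 2: prefer B, take hook from B; A=[hinge,bolt,ingot,keg,tile] B=[tube] C=[crate,hook]
Tick 3: prefer A, take hinge from A; A=[bolt,ingot,keg,tile] B=[tube] C=[crate,hook,hinge]

Answer: A hinge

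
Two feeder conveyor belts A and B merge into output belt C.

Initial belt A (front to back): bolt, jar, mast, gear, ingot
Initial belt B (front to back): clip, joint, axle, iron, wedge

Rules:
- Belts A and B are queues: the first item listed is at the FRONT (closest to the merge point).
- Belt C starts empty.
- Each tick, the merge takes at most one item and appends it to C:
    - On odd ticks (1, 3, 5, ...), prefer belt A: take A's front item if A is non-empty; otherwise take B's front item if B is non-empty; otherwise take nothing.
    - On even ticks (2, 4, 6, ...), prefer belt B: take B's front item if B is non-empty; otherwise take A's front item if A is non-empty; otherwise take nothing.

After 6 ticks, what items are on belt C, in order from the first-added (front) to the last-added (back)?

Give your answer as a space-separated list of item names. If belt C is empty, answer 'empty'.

Tick 1: prefer A, take bolt from A; A=[jar,mast,gear,ingot] B=[clip,joint,axle,iron,wedge] C=[bolt]
Tick 2: prefer B, take clip from B; A=[jar,mast,gear,ingot] B=[joint,axle,iron,wedge] C=[bolt,clip]
Tick 3: prefer A, take jar from A; A=[mast,gear,ingot] B=[joint,axle,iron,wedge] C=[bolt,clip,jar]
Tick 4: prefer B, take joint from B; A=[mast,gear,ingot] B=[axle,iron,wedge] C=[bolt,clip,jar,joint]
Tick 5: prefer A, take mast from A; A=[gear,ingot] B=[axle,iron,wedge] C=[bolt,clip,jar,joint,mast]
Tick 6: prefer B, take axle from B; A=[gear,ingot] B=[iron,wedge] C=[bolt,clip,jar,joint,mast,axle]

Answer: bolt clip jar joint mast axle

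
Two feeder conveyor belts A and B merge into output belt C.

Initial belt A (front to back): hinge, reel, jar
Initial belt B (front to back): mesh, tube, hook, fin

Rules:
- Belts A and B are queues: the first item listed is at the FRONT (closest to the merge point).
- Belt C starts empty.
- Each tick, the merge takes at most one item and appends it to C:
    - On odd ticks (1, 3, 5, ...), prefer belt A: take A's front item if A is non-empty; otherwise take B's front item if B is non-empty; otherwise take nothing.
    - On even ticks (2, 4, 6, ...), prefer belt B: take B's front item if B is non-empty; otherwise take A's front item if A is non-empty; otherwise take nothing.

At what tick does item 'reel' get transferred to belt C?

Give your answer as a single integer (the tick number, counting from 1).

Tick 1: prefer A, take hinge from A; A=[reel,jar] B=[mesh,tube,hook,fin] C=[hinge]
Tick 2: prefer B, take mesh from B; A=[reel,jar] B=[tube,hook,fin] C=[hinge,mesh]
Tick 3: prefer A, take reel from A; A=[jar] B=[tube,hook,fin] C=[hinge,mesh,reel]

Answer: 3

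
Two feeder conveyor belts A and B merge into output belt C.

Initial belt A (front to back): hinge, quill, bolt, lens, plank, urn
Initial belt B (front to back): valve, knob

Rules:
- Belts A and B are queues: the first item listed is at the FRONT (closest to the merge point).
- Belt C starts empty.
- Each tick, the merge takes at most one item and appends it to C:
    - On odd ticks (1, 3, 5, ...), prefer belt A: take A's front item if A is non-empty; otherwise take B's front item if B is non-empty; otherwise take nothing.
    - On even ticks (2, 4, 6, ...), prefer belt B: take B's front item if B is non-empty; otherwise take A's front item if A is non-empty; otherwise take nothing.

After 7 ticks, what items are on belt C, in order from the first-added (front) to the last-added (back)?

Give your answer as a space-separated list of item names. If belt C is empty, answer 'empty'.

Answer: hinge valve quill knob bolt lens plank

Derivation:
Tick 1: prefer A, take hinge from A; A=[quill,bolt,lens,plank,urn] B=[valve,knob] C=[hinge]
Tick 2: prefer B, take valve from B; A=[quill,bolt,lens,plank,urn] B=[knob] C=[hinge,valve]
Tick 3: prefer A, take quill from A; A=[bolt,lens,plank,urn] B=[knob] C=[hinge,valve,quill]
Tick 4: prefer B, take knob from B; A=[bolt,lens,plank,urn] B=[-] C=[hinge,valve,quill,knob]
Tick 5: prefer A, take bolt from A; A=[lens,plank,urn] B=[-] C=[hinge,valve,quill,knob,bolt]
Tick 6: prefer B, take lens from A; A=[plank,urn] B=[-] C=[hinge,valve,quill,knob,bolt,lens]
Tick 7: prefer A, take plank from A; A=[urn] B=[-] C=[hinge,valve,quill,knob,bolt,lens,plank]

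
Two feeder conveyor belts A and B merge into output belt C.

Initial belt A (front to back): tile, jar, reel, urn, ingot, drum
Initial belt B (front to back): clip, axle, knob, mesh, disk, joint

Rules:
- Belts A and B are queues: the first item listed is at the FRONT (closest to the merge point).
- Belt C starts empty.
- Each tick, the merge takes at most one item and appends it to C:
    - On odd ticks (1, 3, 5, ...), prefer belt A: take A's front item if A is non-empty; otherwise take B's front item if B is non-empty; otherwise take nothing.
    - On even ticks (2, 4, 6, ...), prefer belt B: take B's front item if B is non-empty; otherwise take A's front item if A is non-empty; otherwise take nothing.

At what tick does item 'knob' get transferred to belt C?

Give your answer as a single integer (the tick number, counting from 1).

Tick 1: prefer A, take tile from A; A=[jar,reel,urn,ingot,drum] B=[clip,axle,knob,mesh,disk,joint] C=[tile]
Tick 2: prefer B, take clip from B; A=[jar,reel,urn,ingot,drum] B=[axle,knob,mesh,disk,joint] C=[tile,clip]
Tick 3: prefer A, take jar from A; A=[reel,urn,ingot,drum] B=[axle,knob,mesh,disk,joint] C=[tile,clip,jar]
Tick 4: prefer B, take axle from B; A=[reel,urn,ingot,drum] B=[knob,mesh,disk,joint] C=[tile,clip,jar,axle]
Tick 5: prefer A, take reel from A; A=[urn,ingot,drum] B=[knob,mesh,disk,joint] C=[tile,clip,jar,axle,reel]
Tick 6: prefer B, take knob from B; A=[urn,ingot,drum] B=[mesh,disk,joint] C=[tile,clip,jar,axle,reel,knob]

Answer: 6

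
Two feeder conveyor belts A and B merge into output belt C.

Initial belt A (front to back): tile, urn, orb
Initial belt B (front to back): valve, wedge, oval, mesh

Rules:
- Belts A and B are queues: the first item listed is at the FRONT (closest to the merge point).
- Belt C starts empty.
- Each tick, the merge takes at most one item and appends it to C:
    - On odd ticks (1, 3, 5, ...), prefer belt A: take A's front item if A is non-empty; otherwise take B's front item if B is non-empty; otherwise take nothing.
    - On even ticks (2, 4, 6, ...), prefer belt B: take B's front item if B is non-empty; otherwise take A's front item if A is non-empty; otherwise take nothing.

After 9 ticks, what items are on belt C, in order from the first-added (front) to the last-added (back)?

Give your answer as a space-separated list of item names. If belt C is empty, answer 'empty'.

Answer: tile valve urn wedge orb oval mesh

Derivation:
Tick 1: prefer A, take tile from A; A=[urn,orb] B=[valve,wedge,oval,mesh] C=[tile]
Tick 2: prefer B, take valve from B; A=[urn,orb] B=[wedge,oval,mesh] C=[tile,valve]
Tick 3: prefer A, take urn from A; A=[orb] B=[wedge,oval,mesh] C=[tile,valve,urn]
Tick 4: prefer B, take wedge from B; A=[orb] B=[oval,mesh] C=[tile,valve,urn,wedge]
Tick 5: prefer A, take orb from A; A=[-] B=[oval,mesh] C=[tile,valve,urn,wedge,orb]
Tick 6: prefer B, take oval from B; A=[-] B=[mesh] C=[tile,valve,urn,wedge,orb,oval]
Tick 7: prefer A, take mesh from B; A=[-] B=[-] C=[tile,valve,urn,wedge,orb,oval,mesh]
Tick 8: prefer B, both empty, nothing taken; A=[-] B=[-] C=[tile,valve,urn,wedge,orb,oval,mesh]
Tick 9: prefer A, both empty, nothing taken; A=[-] B=[-] C=[tile,valve,urn,wedge,orb,oval,mesh]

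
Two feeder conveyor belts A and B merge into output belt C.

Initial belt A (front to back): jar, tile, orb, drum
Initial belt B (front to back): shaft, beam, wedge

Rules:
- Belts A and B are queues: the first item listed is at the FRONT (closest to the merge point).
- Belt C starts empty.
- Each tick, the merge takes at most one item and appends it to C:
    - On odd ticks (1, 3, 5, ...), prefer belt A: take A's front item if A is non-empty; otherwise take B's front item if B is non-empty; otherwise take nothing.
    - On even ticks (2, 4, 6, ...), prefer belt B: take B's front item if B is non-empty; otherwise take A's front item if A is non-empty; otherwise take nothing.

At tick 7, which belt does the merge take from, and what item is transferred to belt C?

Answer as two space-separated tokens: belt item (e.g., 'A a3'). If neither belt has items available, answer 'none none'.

Tick 1: prefer A, take jar from A; A=[tile,orb,drum] B=[shaft,beam,wedge] C=[jar]
Tick 2: prefer B, take shaft from B; A=[tile,orb,drum] B=[beam,wedge] C=[jar,shaft]
Tick 3: prefer A, take tile from A; A=[orb,drum] B=[beam,wedge] C=[jar,shaft,tile]
Tick 4: prefer B, take beam from B; A=[orb,drum] B=[wedge] C=[jar,shaft,tile,beam]
Tick 5: prefer A, take orb from A; A=[drum] B=[wedge] C=[jar,shaft,tile,beam,orb]
Tick 6: prefer B, take wedge from B; A=[drum] B=[-] C=[jar,shaft,tile,beam,orb,wedge]
Tick 7: prefer A, take drum from A; A=[-] B=[-] C=[jar,shaft,tile,beam,orb,wedge,drum]

Answer: A drum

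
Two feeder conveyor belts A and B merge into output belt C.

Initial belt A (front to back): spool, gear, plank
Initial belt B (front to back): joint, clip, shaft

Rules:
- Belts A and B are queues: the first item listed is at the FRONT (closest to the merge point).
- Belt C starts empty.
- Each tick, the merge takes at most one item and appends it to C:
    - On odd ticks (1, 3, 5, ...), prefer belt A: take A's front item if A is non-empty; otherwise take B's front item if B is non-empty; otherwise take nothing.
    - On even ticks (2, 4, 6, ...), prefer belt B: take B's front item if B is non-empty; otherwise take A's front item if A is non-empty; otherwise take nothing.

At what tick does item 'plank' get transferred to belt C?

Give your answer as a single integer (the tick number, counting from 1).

Answer: 5

Derivation:
Tick 1: prefer A, take spool from A; A=[gear,plank] B=[joint,clip,shaft] C=[spool]
Tick 2: prefer B, take joint from B; A=[gear,plank] B=[clip,shaft] C=[spool,joint]
Tick 3: prefer A, take gear from A; A=[plank] B=[clip,shaft] C=[spool,joint,gear]
Tick 4: prefer B, take clip from B; A=[plank] B=[shaft] C=[spool,joint,gear,clip]
Tick 5: prefer A, take plank from A; A=[-] B=[shaft] C=[spool,joint,gear,clip,plank]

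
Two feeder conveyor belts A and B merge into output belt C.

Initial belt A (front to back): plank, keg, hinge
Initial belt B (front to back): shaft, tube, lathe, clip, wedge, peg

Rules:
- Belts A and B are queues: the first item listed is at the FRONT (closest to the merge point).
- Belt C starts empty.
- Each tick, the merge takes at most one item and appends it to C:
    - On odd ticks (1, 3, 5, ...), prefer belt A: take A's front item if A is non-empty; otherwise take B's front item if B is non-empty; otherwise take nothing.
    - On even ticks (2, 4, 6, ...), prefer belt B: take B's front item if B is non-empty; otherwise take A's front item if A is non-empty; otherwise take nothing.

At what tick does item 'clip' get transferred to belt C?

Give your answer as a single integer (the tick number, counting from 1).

Tick 1: prefer A, take plank from A; A=[keg,hinge] B=[shaft,tube,lathe,clip,wedge,peg] C=[plank]
Tick 2: prefer B, take shaft from B; A=[keg,hinge] B=[tube,lathe,clip,wedge,peg] C=[plank,shaft]
Tick 3: prefer A, take keg from A; A=[hinge] B=[tube,lathe,clip,wedge,peg] C=[plank,shaft,keg]
Tick 4: prefer B, take tube from B; A=[hinge] B=[lathe,clip,wedge,peg] C=[plank,shaft,keg,tube]
Tick 5: prefer A, take hinge from A; A=[-] B=[lathe,clip,wedge,peg] C=[plank,shaft,keg,tube,hinge]
Tick 6: prefer B, take lathe from B; A=[-] B=[clip,wedge,peg] C=[plank,shaft,keg,tube,hinge,lathe]
Tick 7: prefer A, take clip from B; A=[-] B=[wedge,peg] C=[plank,shaft,keg,tube,hinge,lathe,clip]

Answer: 7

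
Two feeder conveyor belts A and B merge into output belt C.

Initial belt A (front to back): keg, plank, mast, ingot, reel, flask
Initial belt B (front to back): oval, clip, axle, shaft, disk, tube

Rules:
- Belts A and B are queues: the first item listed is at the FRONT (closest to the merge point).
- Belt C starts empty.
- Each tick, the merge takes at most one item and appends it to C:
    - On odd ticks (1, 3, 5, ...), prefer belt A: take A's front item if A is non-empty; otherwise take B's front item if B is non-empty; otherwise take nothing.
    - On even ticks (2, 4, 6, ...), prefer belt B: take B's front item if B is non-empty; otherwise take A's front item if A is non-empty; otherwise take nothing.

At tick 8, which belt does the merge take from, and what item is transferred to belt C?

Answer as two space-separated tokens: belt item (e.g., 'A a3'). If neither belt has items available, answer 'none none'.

Answer: B shaft

Derivation:
Tick 1: prefer A, take keg from A; A=[plank,mast,ingot,reel,flask] B=[oval,clip,axle,shaft,disk,tube] C=[keg]
Tick 2: prefer B, take oval from B; A=[plank,mast,ingot,reel,flask] B=[clip,axle,shaft,disk,tube] C=[keg,oval]
Tick 3: prefer A, take plank from A; A=[mast,ingot,reel,flask] B=[clip,axle,shaft,disk,tube] C=[keg,oval,plank]
Tick 4: prefer B, take clip from B; A=[mast,ingot,reel,flask] B=[axle,shaft,disk,tube] C=[keg,oval,plank,clip]
Tick 5: prefer A, take mast from A; A=[ingot,reel,flask] B=[axle,shaft,disk,tube] C=[keg,oval,plank,clip,mast]
Tick 6: prefer B, take axle from B; A=[ingot,reel,flask] B=[shaft,disk,tube] C=[keg,oval,plank,clip,mast,axle]
Tick 7: prefer A, take ingot from A; A=[reel,flask] B=[shaft,disk,tube] C=[keg,oval,plank,clip,mast,axle,ingot]
Tick 8: prefer B, take shaft from B; A=[reel,flask] B=[disk,tube] C=[keg,oval,plank,clip,mast,axle,ingot,shaft]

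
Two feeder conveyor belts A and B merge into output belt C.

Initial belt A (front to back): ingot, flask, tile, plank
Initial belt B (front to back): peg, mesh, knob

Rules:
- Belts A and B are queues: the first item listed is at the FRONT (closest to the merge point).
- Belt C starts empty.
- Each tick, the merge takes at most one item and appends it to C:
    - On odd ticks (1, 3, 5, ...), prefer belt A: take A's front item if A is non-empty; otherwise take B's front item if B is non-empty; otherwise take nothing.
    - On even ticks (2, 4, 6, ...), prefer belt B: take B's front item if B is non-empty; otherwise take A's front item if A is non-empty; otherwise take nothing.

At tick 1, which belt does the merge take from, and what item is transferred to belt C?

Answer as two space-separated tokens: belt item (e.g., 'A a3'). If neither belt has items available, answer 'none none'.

Answer: A ingot

Derivation:
Tick 1: prefer A, take ingot from A; A=[flask,tile,plank] B=[peg,mesh,knob] C=[ingot]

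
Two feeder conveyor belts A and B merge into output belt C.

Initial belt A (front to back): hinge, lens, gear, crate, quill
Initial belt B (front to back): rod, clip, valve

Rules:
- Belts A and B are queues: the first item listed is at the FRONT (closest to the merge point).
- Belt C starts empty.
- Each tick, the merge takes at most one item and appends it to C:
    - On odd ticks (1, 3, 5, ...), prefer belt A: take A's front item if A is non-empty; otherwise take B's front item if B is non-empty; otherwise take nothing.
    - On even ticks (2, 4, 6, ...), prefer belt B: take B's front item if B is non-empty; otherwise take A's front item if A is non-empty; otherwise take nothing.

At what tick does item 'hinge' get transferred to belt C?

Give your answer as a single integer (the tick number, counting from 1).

Answer: 1

Derivation:
Tick 1: prefer A, take hinge from A; A=[lens,gear,crate,quill] B=[rod,clip,valve] C=[hinge]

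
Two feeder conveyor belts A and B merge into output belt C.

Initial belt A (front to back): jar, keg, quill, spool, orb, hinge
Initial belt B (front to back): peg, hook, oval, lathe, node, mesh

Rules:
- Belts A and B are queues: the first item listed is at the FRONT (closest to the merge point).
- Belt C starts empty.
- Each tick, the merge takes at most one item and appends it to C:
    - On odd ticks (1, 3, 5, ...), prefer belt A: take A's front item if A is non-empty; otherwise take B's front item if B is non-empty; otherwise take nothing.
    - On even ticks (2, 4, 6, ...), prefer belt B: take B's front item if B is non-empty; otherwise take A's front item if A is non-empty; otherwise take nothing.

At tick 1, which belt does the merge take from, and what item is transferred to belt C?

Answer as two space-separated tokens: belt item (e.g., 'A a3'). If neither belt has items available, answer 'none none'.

Answer: A jar

Derivation:
Tick 1: prefer A, take jar from A; A=[keg,quill,spool,orb,hinge] B=[peg,hook,oval,lathe,node,mesh] C=[jar]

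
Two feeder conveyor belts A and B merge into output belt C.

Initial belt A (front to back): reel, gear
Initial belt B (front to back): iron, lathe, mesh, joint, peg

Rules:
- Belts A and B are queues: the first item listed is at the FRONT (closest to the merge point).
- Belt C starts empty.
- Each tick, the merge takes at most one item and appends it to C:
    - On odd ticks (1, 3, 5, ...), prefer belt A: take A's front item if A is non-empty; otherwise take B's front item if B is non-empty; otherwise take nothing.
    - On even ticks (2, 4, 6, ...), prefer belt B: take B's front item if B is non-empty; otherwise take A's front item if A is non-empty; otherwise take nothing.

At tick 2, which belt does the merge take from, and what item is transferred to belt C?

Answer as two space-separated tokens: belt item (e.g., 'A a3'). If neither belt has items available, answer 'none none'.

Answer: B iron

Derivation:
Tick 1: prefer A, take reel from A; A=[gear] B=[iron,lathe,mesh,joint,peg] C=[reel]
Tick 2: prefer B, take iron from B; A=[gear] B=[lathe,mesh,joint,peg] C=[reel,iron]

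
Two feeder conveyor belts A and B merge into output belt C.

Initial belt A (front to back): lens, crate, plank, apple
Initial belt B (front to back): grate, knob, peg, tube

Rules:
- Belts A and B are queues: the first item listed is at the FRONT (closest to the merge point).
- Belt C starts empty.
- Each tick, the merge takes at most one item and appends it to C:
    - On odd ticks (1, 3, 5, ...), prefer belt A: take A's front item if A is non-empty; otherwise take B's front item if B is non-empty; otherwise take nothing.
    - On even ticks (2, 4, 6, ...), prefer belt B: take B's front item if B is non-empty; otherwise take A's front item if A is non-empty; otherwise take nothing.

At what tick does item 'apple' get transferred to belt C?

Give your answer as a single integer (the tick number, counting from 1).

Answer: 7

Derivation:
Tick 1: prefer A, take lens from A; A=[crate,plank,apple] B=[grate,knob,peg,tube] C=[lens]
Tick 2: prefer B, take grate from B; A=[crate,plank,apple] B=[knob,peg,tube] C=[lens,grate]
Tick 3: prefer A, take crate from A; A=[plank,apple] B=[knob,peg,tube] C=[lens,grate,crate]
Tick 4: prefer B, take knob from B; A=[plank,apple] B=[peg,tube] C=[lens,grate,crate,knob]
Tick 5: prefer A, take plank from A; A=[apple] B=[peg,tube] C=[lens,grate,crate,knob,plank]
Tick 6: prefer B, take peg from B; A=[apple] B=[tube] C=[lens,grate,crate,knob,plank,peg]
Tick 7: prefer A, take apple from A; A=[-] B=[tube] C=[lens,grate,crate,knob,plank,peg,apple]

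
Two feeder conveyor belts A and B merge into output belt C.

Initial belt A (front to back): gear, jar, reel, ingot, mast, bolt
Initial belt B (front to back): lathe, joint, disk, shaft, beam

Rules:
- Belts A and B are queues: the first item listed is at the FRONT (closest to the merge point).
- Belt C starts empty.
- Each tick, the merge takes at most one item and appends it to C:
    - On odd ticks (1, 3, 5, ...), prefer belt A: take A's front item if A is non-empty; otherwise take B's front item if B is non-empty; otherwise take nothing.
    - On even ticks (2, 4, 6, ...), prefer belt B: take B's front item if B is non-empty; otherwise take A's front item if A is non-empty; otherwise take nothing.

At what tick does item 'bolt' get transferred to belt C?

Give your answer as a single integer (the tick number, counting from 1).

Answer: 11

Derivation:
Tick 1: prefer A, take gear from A; A=[jar,reel,ingot,mast,bolt] B=[lathe,joint,disk,shaft,beam] C=[gear]
Tick 2: prefer B, take lathe from B; A=[jar,reel,ingot,mast,bolt] B=[joint,disk,shaft,beam] C=[gear,lathe]
Tick 3: prefer A, take jar from A; A=[reel,ingot,mast,bolt] B=[joint,disk,shaft,beam] C=[gear,lathe,jar]
Tick 4: prefer B, take joint from B; A=[reel,ingot,mast,bolt] B=[disk,shaft,beam] C=[gear,lathe,jar,joint]
Tick 5: prefer A, take reel from A; A=[ingot,mast,bolt] B=[disk,shaft,beam] C=[gear,lathe,jar,joint,reel]
Tick 6: prefer B, take disk from B; A=[ingot,mast,bolt] B=[shaft,beam] C=[gear,lathe,jar,joint,reel,disk]
Tick 7: prefer A, take ingot from A; A=[mast,bolt] B=[shaft,beam] C=[gear,lathe,jar,joint,reel,disk,ingot]
Tick 8: prefer B, take shaft from B; A=[mast,bolt] B=[beam] C=[gear,lathe,jar,joint,reel,disk,ingot,shaft]
Tick 9: prefer A, take mast from A; A=[bolt] B=[beam] C=[gear,lathe,jar,joint,reel,disk,ingot,shaft,mast]
Tick 10: prefer B, take beam from B; A=[bolt] B=[-] C=[gear,lathe,jar,joint,reel,disk,ingot,shaft,mast,beam]
Tick 11: prefer A, take bolt from A; A=[-] B=[-] C=[gear,lathe,jar,joint,reel,disk,ingot,shaft,mast,beam,bolt]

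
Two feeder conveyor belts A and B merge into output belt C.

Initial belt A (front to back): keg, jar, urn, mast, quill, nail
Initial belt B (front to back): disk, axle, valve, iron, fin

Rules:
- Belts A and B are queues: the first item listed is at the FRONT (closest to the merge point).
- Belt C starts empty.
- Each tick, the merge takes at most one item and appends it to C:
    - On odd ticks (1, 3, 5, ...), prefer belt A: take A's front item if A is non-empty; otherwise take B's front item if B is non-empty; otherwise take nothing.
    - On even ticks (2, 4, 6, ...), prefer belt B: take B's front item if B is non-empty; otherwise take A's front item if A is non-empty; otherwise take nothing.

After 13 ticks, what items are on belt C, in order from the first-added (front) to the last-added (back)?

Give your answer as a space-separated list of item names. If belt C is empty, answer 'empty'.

Tick 1: prefer A, take keg from A; A=[jar,urn,mast,quill,nail] B=[disk,axle,valve,iron,fin] C=[keg]
Tick 2: prefer B, take disk from B; A=[jar,urn,mast,quill,nail] B=[axle,valve,iron,fin] C=[keg,disk]
Tick 3: prefer A, take jar from A; A=[urn,mast,quill,nail] B=[axle,valve,iron,fin] C=[keg,disk,jar]
Tick 4: prefer B, take axle from B; A=[urn,mast,quill,nail] B=[valve,iron,fin] C=[keg,disk,jar,axle]
Tick 5: prefer A, take urn from A; A=[mast,quill,nail] B=[valve,iron,fin] C=[keg,disk,jar,axle,urn]
Tick 6: prefer B, take valve from B; A=[mast,quill,nail] B=[iron,fin] C=[keg,disk,jar,axle,urn,valve]
Tick 7: prefer A, take mast from A; A=[quill,nail] B=[iron,fin] C=[keg,disk,jar,axle,urn,valve,mast]
Tick 8: prefer B, take iron from B; A=[quill,nail] B=[fin] C=[keg,disk,jar,axle,urn,valve,mast,iron]
Tick 9: prefer A, take quill from A; A=[nail] B=[fin] C=[keg,disk,jar,axle,urn,valve,mast,iron,quill]
Tick 10: prefer B, take fin from B; A=[nail] B=[-] C=[keg,disk,jar,axle,urn,valve,mast,iron,quill,fin]
Tick 11: prefer A, take nail from A; A=[-] B=[-] C=[keg,disk,jar,axle,urn,valve,mast,iron,quill,fin,nail]
Tick 12: prefer B, both empty, nothing taken; A=[-] B=[-] C=[keg,disk,jar,axle,urn,valve,mast,iron,quill,fin,nail]
Tick 13: prefer A, both empty, nothing taken; A=[-] B=[-] C=[keg,disk,jar,axle,urn,valve,mast,iron,quill,fin,nail]

Answer: keg disk jar axle urn valve mast iron quill fin nail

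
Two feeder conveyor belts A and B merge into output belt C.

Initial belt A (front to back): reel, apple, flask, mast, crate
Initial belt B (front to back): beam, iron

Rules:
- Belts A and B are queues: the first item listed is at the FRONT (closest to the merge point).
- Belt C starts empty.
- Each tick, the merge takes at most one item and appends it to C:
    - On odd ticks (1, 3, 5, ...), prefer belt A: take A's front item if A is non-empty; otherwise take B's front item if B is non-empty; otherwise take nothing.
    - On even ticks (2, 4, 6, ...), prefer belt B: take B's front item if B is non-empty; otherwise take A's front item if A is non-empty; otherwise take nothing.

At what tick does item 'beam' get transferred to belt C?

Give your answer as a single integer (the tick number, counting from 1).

Answer: 2

Derivation:
Tick 1: prefer A, take reel from A; A=[apple,flask,mast,crate] B=[beam,iron] C=[reel]
Tick 2: prefer B, take beam from B; A=[apple,flask,mast,crate] B=[iron] C=[reel,beam]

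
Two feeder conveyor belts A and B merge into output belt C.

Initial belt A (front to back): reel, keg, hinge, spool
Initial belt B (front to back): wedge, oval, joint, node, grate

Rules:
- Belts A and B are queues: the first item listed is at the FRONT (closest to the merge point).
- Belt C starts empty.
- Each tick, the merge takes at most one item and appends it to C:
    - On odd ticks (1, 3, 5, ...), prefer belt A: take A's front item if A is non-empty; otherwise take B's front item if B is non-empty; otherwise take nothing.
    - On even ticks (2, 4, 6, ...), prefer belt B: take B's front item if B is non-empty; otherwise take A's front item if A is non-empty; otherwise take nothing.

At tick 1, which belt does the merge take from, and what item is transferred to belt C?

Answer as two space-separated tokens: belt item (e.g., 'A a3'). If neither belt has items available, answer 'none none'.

Answer: A reel

Derivation:
Tick 1: prefer A, take reel from A; A=[keg,hinge,spool] B=[wedge,oval,joint,node,grate] C=[reel]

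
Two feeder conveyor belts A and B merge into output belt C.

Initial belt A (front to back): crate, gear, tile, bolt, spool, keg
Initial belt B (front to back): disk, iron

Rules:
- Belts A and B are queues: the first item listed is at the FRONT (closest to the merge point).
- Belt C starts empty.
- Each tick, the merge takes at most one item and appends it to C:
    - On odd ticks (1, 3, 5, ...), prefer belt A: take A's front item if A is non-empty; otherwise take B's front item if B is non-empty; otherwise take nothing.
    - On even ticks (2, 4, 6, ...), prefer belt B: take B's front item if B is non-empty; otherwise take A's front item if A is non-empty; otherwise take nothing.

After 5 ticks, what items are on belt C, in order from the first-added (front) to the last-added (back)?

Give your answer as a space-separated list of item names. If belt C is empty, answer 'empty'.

Tick 1: prefer A, take crate from A; A=[gear,tile,bolt,spool,keg] B=[disk,iron] C=[crate]
Tick 2: prefer B, take disk from B; A=[gear,tile,bolt,spool,keg] B=[iron] C=[crate,disk]
Tick 3: prefer A, take gear from A; A=[tile,bolt,spool,keg] B=[iron] C=[crate,disk,gear]
Tick 4: prefer B, take iron from B; A=[tile,bolt,spool,keg] B=[-] C=[crate,disk,gear,iron]
Tick 5: prefer A, take tile from A; A=[bolt,spool,keg] B=[-] C=[crate,disk,gear,iron,tile]

Answer: crate disk gear iron tile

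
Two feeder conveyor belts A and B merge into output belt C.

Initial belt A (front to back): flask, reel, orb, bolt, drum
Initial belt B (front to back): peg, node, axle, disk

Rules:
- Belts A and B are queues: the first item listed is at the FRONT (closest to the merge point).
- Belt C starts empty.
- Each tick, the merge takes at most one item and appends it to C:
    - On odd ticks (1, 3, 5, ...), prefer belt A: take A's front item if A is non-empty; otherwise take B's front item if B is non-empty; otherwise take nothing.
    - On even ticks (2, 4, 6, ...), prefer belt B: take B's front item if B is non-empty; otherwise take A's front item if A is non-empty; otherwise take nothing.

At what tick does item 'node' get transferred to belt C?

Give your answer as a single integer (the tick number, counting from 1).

Tick 1: prefer A, take flask from A; A=[reel,orb,bolt,drum] B=[peg,node,axle,disk] C=[flask]
Tick 2: prefer B, take peg from B; A=[reel,orb,bolt,drum] B=[node,axle,disk] C=[flask,peg]
Tick 3: prefer A, take reel from A; A=[orb,bolt,drum] B=[node,axle,disk] C=[flask,peg,reel]
Tick 4: prefer B, take node from B; A=[orb,bolt,drum] B=[axle,disk] C=[flask,peg,reel,node]

Answer: 4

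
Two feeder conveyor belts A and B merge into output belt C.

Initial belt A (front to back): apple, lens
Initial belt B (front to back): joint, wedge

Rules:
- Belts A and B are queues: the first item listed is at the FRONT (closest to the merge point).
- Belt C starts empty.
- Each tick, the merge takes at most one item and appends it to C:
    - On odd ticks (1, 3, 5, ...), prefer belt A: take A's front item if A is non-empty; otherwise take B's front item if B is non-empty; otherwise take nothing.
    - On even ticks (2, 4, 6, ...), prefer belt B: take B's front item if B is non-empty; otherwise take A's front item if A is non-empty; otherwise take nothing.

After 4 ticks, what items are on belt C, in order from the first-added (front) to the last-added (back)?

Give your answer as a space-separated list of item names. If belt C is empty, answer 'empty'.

Answer: apple joint lens wedge

Derivation:
Tick 1: prefer A, take apple from A; A=[lens] B=[joint,wedge] C=[apple]
Tick 2: prefer B, take joint from B; A=[lens] B=[wedge] C=[apple,joint]
Tick 3: prefer A, take lens from A; A=[-] B=[wedge] C=[apple,joint,lens]
Tick 4: prefer B, take wedge from B; A=[-] B=[-] C=[apple,joint,lens,wedge]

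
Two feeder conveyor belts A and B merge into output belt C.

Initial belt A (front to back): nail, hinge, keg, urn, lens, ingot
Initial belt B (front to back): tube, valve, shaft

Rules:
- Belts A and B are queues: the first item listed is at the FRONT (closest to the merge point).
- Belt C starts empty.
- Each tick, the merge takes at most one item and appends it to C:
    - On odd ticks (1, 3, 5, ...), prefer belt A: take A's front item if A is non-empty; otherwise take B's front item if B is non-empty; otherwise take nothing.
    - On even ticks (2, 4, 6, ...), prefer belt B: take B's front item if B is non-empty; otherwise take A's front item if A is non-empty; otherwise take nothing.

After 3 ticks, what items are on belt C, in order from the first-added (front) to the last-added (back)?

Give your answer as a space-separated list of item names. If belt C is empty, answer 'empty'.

Answer: nail tube hinge

Derivation:
Tick 1: prefer A, take nail from A; A=[hinge,keg,urn,lens,ingot] B=[tube,valve,shaft] C=[nail]
Tick 2: prefer B, take tube from B; A=[hinge,keg,urn,lens,ingot] B=[valve,shaft] C=[nail,tube]
Tick 3: prefer A, take hinge from A; A=[keg,urn,lens,ingot] B=[valve,shaft] C=[nail,tube,hinge]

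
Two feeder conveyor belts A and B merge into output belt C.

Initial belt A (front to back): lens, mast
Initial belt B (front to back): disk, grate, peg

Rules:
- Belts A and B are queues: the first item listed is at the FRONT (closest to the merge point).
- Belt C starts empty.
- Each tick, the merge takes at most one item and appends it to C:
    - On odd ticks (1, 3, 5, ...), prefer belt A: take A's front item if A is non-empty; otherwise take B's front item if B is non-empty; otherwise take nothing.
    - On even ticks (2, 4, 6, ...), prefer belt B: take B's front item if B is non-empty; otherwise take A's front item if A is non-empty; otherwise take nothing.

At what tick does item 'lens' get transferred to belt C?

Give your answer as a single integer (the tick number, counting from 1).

Answer: 1

Derivation:
Tick 1: prefer A, take lens from A; A=[mast] B=[disk,grate,peg] C=[lens]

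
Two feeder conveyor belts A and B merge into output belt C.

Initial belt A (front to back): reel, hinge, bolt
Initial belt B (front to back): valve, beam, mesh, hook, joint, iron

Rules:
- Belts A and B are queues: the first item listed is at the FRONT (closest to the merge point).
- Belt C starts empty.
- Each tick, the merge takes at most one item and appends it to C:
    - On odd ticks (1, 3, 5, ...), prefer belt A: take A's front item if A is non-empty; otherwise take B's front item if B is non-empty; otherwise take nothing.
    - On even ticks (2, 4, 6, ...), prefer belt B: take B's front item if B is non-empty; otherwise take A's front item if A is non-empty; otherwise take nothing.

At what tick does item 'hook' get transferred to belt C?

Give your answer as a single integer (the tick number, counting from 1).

Tick 1: prefer A, take reel from A; A=[hinge,bolt] B=[valve,beam,mesh,hook,joint,iron] C=[reel]
Tick 2: prefer B, take valve from B; A=[hinge,bolt] B=[beam,mesh,hook,joint,iron] C=[reel,valve]
Tick 3: prefer A, take hinge from A; A=[bolt] B=[beam,mesh,hook,joint,iron] C=[reel,valve,hinge]
Tick 4: prefer B, take beam from B; A=[bolt] B=[mesh,hook,joint,iron] C=[reel,valve,hinge,beam]
Tick 5: prefer A, take bolt from A; A=[-] B=[mesh,hook,joint,iron] C=[reel,valve,hinge,beam,bolt]
Tick 6: prefer B, take mesh from B; A=[-] B=[hook,joint,iron] C=[reel,valve,hinge,beam,bolt,mesh]
Tick 7: prefer A, take hook from B; A=[-] B=[joint,iron] C=[reel,valve,hinge,beam,bolt,mesh,hook]

Answer: 7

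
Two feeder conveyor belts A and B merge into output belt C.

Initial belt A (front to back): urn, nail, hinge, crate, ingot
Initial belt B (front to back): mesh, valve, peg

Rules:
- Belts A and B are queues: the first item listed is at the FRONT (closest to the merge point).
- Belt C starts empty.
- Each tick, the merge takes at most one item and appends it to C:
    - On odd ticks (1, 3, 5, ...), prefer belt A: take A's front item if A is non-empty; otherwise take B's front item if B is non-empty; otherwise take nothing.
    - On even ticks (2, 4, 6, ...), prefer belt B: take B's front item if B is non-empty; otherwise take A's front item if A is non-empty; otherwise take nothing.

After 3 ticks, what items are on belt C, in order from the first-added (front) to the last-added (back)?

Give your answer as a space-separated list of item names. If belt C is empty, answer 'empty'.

Answer: urn mesh nail

Derivation:
Tick 1: prefer A, take urn from A; A=[nail,hinge,crate,ingot] B=[mesh,valve,peg] C=[urn]
Tick 2: prefer B, take mesh from B; A=[nail,hinge,crate,ingot] B=[valve,peg] C=[urn,mesh]
Tick 3: prefer A, take nail from A; A=[hinge,crate,ingot] B=[valve,peg] C=[urn,mesh,nail]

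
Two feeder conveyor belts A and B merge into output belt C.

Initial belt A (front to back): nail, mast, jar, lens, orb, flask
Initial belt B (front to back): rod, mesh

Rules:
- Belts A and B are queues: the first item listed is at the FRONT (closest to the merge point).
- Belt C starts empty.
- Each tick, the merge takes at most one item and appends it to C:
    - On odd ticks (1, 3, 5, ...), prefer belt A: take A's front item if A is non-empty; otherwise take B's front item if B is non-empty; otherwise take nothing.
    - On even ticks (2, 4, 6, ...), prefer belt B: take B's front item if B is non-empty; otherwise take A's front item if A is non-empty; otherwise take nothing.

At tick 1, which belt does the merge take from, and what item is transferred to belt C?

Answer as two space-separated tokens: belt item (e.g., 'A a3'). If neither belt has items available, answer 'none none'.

Tick 1: prefer A, take nail from A; A=[mast,jar,lens,orb,flask] B=[rod,mesh] C=[nail]

Answer: A nail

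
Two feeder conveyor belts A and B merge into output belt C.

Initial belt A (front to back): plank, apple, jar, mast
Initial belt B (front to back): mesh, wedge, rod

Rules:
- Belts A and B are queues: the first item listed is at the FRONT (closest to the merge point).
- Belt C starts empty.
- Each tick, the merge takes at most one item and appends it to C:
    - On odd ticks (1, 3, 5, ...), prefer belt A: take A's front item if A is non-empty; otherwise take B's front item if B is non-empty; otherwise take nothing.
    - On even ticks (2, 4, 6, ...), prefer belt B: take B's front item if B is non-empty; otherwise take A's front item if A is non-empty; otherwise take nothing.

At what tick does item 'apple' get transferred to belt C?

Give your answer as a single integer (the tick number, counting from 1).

Answer: 3

Derivation:
Tick 1: prefer A, take plank from A; A=[apple,jar,mast] B=[mesh,wedge,rod] C=[plank]
Tick 2: prefer B, take mesh from B; A=[apple,jar,mast] B=[wedge,rod] C=[plank,mesh]
Tick 3: prefer A, take apple from A; A=[jar,mast] B=[wedge,rod] C=[plank,mesh,apple]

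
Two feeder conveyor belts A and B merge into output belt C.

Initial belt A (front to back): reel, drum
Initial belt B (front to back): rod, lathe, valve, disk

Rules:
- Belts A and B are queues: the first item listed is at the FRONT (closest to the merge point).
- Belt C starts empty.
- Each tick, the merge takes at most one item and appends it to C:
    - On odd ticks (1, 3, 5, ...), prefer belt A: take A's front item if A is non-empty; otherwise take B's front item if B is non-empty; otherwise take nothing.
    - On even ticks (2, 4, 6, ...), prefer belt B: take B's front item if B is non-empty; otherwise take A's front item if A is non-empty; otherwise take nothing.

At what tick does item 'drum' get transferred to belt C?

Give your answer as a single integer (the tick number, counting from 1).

Answer: 3

Derivation:
Tick 1: prefer A, take reel from A; A=[drum] B=[rod,lathe,valve,disk] C=[reel]
Tick 2: prefer B, take rod from B; A=[drum] B=[lathe,valve,disk] C=[reel,rod]
Tick 3: prefer A, take drum from A; A=[-] B=[lathe,valve,disk] C=[reel,rod,drum]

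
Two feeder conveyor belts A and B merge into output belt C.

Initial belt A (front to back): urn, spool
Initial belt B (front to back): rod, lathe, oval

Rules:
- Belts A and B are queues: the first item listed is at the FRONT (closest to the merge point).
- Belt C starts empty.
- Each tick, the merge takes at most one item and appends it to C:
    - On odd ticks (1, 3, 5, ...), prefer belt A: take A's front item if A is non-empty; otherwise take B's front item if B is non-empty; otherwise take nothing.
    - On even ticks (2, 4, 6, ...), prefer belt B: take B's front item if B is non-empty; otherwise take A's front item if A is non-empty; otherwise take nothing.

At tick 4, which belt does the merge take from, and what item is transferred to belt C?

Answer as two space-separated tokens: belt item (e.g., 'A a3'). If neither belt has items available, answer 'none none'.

Tick 1: prefer A, take urn from A; A=[spool] B=[rod,lathe,oval] C=[urn]
Tick 2: prefer B, take rod from B; A=[spool] B=[lathe,oval] C=[urn,rod]
Tick 3: prefer A, take spool from A; A=[-] B=[lathe,oval] C=[urn,rod,spool]
Tick 4: prefer B, take lathe from B; A=[-] B=[oval] C=[urn,rod,spool,lathe]

Answer: B lathe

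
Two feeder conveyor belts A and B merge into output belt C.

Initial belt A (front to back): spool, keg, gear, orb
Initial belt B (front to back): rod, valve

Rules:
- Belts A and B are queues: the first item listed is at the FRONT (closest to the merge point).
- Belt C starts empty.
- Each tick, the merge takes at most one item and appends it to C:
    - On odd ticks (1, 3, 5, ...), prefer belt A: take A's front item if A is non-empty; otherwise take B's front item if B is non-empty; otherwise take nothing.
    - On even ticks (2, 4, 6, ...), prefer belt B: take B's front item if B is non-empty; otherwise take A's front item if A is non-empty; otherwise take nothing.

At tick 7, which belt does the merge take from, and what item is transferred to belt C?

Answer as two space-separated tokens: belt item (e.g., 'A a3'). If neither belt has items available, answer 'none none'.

Answer: none none

Derivation:
Tick 1: prefer A, take spool from A; A=[keg,gear,orb] B=[rod,valve] C=[spool]
Tick 2: prefer B, take rod from B; A=[keg,gear,orb] B=[valve] C=[spool,rod]
Tick 3: prefer A, take keg from A; A=[gear,orb] B=[valve] C=[spool,rod,keg]
Tick 4: prefer B, take valve from B; A=[gear,orb] B=[-] C=[spool,rod,keg,valve]
Tick 5: prefer A, take gear from A; A=[orb] B=[-] C=[spool,rod,keg,valve,gear]
Tick 6: prefer B, take orb from A; A=[-] B=[-] C=[spool,rod,keg,valve,gear,orb]
Tick 7: prefer A, both empty, nothing taken; A=[-] B=[-] C=[spool,rod,keg,valve,gear,orb]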